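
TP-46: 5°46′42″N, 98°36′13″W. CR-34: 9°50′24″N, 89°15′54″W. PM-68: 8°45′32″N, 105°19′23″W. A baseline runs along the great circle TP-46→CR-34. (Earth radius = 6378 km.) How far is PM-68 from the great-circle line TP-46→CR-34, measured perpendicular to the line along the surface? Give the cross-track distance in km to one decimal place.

610.6 km

TP-46: φ = +5.77833°, λ = -98.60361°
CR-34: φ = +9.84000°, λ = -89.26500°
PM-68: φ = +8.75889°, λ = -105.32306°
δ₁₃ = central angle TP-46→PM-68 = 0.127422 rad  (haversine)
θ₁₃ = bearing TP-46→PM-68 = 294.491°,  θ₁₂ = bearing TP-46→CR-34 = 65.713°
dₓₜ = R·arcsin(sin δ₁₃ · sin(θ₁₃ − θ₁₂)) = 6378·arcsin(0.12708·sin(228.778°)) = -610.559 km
|dₓₜ| = 610.559 km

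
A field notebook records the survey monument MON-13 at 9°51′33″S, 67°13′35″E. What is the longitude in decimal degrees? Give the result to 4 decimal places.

67.2264°E

67° + 13′/60 + 35″/3600 = 67 + 0.21667 + 0.00972 = 67.2264°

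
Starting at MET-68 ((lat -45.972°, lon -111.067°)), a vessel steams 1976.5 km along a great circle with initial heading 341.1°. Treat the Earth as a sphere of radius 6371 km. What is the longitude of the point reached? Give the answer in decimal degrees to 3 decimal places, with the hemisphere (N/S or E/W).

117.555°W

δ = d/R = 1976.5/6371 = 0.310234 rad
φ₂ = arcsin(sin φ₁ cos δ + cos φ₁ sin δ cos θ)
   = arcsin(-0.71900·0.95226 + 0.69501·0.30528·0.94609) = -28.94321°
λ₂ = λ₁ + atan2(sin θ sin δ cos φ₁, cos δ − sin φ₁ sin φ₂) = -117.55526°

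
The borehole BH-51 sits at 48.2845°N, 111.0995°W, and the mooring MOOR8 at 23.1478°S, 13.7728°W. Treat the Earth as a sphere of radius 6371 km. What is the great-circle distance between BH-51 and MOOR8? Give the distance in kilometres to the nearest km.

12432 km

Δφ = -71.4323°,  Δλ = 97.3267°
a = sin²(Δφ/2) + cos φ₁ cos φ₂ sin²(Δλ/2) = 0.685732
c = 2·arcsin(√a) = 1.951382 rad = 111.8060°
d = R·c = 6371 × 1.951382 = 12432.3 km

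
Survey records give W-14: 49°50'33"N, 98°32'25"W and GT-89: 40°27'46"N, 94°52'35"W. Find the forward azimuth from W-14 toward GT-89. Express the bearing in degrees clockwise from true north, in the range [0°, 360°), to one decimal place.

W-14: φ = +49.84250°, λ = -98.54028°
GT-89: φ = +40.46278°, λ = -94.87639°
Δλ = 3.6639°
y = sin Δλ · cos φ₂ = 0.048619
x = cos φ₁ sin φ₂ − sin φ₁ cos φ₂ cos Δλ = -0.161788
θ = atan2(y, x) = 163.2738° → 163.2738° (mod 360°)

163.3°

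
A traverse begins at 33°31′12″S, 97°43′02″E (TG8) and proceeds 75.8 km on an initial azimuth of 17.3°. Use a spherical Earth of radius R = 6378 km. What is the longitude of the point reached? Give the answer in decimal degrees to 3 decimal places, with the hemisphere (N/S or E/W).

TG8: φ = -33.52000°, λ = +97.71722°
δ = d/R = 75.8/6378 = 0.011885 rad
φ₂ = arcsin(sin φ₁ cos δ + cos φ₁ sin δ cos θ)
   = arcsin(-0.55223·0.99993 + 0.83369·0.01188·0.95476) = -32.86963°
λ₂ = λ₁ + atan2(sin θ sin δ cos φ₁, cos δ − sin φ₁ sin φ₂) = 97.95831°

97.958°E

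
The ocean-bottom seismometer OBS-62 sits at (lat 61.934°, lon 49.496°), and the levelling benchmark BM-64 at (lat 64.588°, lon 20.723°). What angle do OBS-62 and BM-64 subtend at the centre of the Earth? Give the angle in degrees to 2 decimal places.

13.09°

Δφ = 2.6540°,  Δλ = -28.7730°
a = sin²(Δφ/2) + cos φ₁ cos φ₂ sin²(Δλ/2) = 0.013000
c = 2·arcsin(√a) = 0.228533 rad = 13.0940°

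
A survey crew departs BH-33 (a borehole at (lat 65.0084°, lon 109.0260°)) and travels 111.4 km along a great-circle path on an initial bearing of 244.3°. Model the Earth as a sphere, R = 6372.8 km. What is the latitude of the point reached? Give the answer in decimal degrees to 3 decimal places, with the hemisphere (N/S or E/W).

64.559°N

δ = d/R = 111.4/6372.8 = 0.017481 rad
φ₂ = arcsin(sin φ₁ cos δ + cos φ₁ sin δ cos θ)
   = arcsin(0.90637·0.99985 + 0.42249·0.01748·-0.43366) = 64.55908°
λ₂ = λ₁ + atan2(sin θ sin δ cos φ₁, cos δ − sin φ₁ sin φ₂) = 106.92479°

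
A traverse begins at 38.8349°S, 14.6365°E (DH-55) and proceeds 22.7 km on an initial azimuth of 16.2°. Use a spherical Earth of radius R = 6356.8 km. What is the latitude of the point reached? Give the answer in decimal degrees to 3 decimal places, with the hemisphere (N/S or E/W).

38.638°S

δ = d/R = 22.7/6356.8 = 0.003571 rad
φ₂ = arcsin(sin φ₁ cos δ + cos φ₁ sin δ cos θ)
   = arcsin(-0.62708·0.99999 + 0.77896·0.00357·0.96029) = -38.63840°
λ₂ = λ₁ + atan2(sin θ sin δ cos φ₁, cos δ − sin φ₁ sin φ₂) = 14.70958°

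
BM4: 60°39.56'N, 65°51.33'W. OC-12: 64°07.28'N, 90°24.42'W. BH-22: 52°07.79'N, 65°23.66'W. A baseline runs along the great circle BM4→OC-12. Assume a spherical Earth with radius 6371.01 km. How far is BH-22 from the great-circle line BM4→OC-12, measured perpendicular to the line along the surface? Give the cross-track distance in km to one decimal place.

BM4: φ = +60.65933°, λ = -65.85550°
OC-12: φ = +64.12133°, λ = -90.40700°
BH-22: φ = +52.12983°, λ = -65.39433°
δ₁₃ = central angle BM4→BH-22 = 0.148934 rad  (haversine)
θ₁₃ = bearing BM4→BH-22 = 178.092°,  θ₁₂ = bearing BM4→OC-12 = 297.594°
dₓₜ = R·arcsin(sin δ₁₃ · sin(θ₁₃ − θ₁₂)) = 6371.01·arcsin(0.14838·sin(-119.502°)) = -825.081 km
|dₓₜ| = 825.081 km

825.1 km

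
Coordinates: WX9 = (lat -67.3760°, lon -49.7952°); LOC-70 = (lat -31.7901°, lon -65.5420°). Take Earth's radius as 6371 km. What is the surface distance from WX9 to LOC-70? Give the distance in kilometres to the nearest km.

4089 km

Δφ = 35.5859°,  Δλ = -15.7468°
a = sin²(Δφ/2) + cos φ₁ cos φ₂ sin²(Δλ/2) = 0.099514
c = 2·arcsin(√a) = 0.641878 rad = 36.7769°
d = R·c = 6371 × 0.641878 = 4089.4 km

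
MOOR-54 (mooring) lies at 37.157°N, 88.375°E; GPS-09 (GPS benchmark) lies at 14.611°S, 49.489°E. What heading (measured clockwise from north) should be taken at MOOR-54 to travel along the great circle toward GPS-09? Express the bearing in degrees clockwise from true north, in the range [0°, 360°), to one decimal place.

222.8°

Δλ = -38.8860°
y = sin Δλ · cos φ₂ = -0.607471
x = cos φ₁ sin φ₂ − sin φ₁ cos φ₂ cos Δλ = -0.655991
θ = atan2(y, x) = -137.1992° → 222.8008° (mod 360°)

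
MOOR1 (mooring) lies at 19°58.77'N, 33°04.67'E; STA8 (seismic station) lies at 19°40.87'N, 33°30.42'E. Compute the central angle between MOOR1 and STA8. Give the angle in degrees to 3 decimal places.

MOOR1: φ = +19.97950°, λ = +33.07783°
STA8: φ = +19.68117°, λ = +33.50700°
Δφ = -0.2983°,  Δλ = 0.4292°
a = sin²(Δφ/2) + cos φ₁ cos φ₂ sin²(Δλ/2) = 0.000019
c = 2·arcsin(√a) = 0.008761 rad = 0.5020°

0.502°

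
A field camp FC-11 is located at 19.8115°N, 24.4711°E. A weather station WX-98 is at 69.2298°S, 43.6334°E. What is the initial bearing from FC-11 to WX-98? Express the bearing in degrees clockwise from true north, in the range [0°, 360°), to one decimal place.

173.3°

Δλ = 19.1623°
y = sin Δλ · cos φ₂ = 0.116403
x = cos φ₁ sin φ₂ − sin φ₁ cos φ₂ cos Δλ = -0.993201
θ = atan2(y, x) = 173.3155° → 173.3155° (mod 360°)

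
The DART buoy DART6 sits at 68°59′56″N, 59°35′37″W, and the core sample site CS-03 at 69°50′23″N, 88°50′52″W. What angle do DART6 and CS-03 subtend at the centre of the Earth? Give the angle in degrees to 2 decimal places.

10.22°

DART6: φ = +68.99889°, λ = -59.59361°
CS-03: φ = +69.83972°, λ = -88.84778°
Δφ = 0.8408°,  Δλ = -29.2542°
a = sin²(Δφ/2) + cos φ₁ cos φ₂ sin²(Δλ/2) = 0.007930
c = 2·arcsin(√a) = 0.178343 rad = 10.2183°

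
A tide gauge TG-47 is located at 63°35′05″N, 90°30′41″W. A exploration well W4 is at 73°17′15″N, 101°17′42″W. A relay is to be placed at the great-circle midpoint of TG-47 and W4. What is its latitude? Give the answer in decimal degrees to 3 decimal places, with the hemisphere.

TG-47: φ = +63.58472°, λ = -90.51139°
W4: φ = +73.28750°, λ = -101.29500°
Bx = cos φ₂ cos Δλ = 0.282491,  By = cos φ₂ sin Δλ = -0.053804
φₘ = atan2(sin φ₁ + sin φ₂, √((cos φ₁ + Bx)² + By²)) = 68.51881°
λₘ = λ₁ + atan2(By, cos φ₁ + Bx) = -94.74194°

68.519°N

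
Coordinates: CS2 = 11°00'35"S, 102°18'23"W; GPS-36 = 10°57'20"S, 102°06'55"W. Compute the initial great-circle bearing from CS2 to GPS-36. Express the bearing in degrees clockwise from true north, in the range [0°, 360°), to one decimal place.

73.9°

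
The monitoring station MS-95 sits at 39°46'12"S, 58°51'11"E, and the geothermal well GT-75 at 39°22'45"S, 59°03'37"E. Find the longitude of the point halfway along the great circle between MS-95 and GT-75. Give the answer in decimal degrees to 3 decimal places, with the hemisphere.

58.957°E

MS-95: φ = -39.77000°, λ = +58.85306°
GT-75: φ = -39.37917°, λ = +59.06028°
Bx = cos φ₂ cos Δλ = 0.772959,  By = cos φ₂ sin Δλ = 0.002796
φₘ = atan2(sin φ₁ + sin φ₂, √((cos φ₁ + Bx)² + By²)) = -39.57463°
λₘ = λ₁ + atan2(By, cos φ₁ + Bx) = 58.95696°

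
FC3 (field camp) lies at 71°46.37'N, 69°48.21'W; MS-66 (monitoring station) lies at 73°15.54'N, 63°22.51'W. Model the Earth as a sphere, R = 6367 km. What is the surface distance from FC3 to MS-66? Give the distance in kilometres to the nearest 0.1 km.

FC3: φ = +71.77283°, λ = -69.80350°
MS-66: φ = +73.25900°, λ = -63.37517°
Δφ = 1.4862°,  Δλ = 6.4283°
a = sin²(Δφ/2) + cos φ₁ cos φ₂ sin²(Δλ/2) = 0.000451
c = 2·arcsin(√a) = 0.042497 rad = 2.4349°
d = R·c = 6367 × 0.042497 = 270.6 km

270.6 km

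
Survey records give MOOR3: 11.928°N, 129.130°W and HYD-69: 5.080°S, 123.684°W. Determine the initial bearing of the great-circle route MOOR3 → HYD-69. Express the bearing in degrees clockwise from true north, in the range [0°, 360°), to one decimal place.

162.0°

Δλ = 5.4460°
y = sin Δλ · cos φ₂ = 0.094535
x = cos φ₁ sin φ₂ − sin φ₁ cos φ₂ cos Δλ = -0.291576
θ = atan2(y, x) = 162.0363° → 162.0363° (mod 360°)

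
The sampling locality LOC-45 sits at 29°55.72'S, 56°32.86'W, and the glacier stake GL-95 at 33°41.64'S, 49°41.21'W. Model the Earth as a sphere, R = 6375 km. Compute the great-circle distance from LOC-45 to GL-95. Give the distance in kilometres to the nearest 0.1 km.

771.9 km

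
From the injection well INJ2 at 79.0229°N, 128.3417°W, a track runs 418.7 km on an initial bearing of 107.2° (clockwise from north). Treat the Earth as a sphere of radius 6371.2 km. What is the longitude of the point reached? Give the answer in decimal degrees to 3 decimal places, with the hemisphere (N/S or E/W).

111.639°W

δ = d/R = 418.7/6371.2 = 0.065718 rad
φ₂ = arcsin(sin φ₁ cos δ + cos φ₁ sin δ cos θ)
   = arcsin(0.98170·0.99784 + 0.19042·0.06567·-0.29571) = 77.39205°
λ₂ = λ₁ + atan2(sin θ sin δ cos φ₁, cos δ − sin φ₁ sin φ₂) = -111.63930°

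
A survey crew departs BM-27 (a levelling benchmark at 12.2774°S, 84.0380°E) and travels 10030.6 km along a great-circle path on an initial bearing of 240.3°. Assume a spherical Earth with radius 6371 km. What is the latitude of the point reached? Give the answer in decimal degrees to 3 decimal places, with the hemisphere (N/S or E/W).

28.905°S

δ = d/R = 10030.6/6371 = 1.574415 rad
φ₂ = arcsin(sin φ₁ cos δ + cos φ₁ sin δ cos θ)
   = arcsin(-0.21264·-0.00362 + 0.97713·0.99999·-0.49546) = -28.90472°
λ₂ = λ₁ + atan2(sin θ sin δ cos φ₁, cos δ − sin φ₁ sin φ₂) = -13.10741°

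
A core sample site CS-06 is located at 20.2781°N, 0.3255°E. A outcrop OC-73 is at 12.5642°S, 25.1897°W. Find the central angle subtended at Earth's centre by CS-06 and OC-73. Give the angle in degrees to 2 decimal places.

Δφ = -32.8423°,  Δλ = -25.5152°
a = sin²(Δφ/2) + cos φ₁ cos φ₂ sin²(Δλ/2) = 0.124564
c = 2·arcsin(√a) = 0.721413 rad = 41.3339°

41.33°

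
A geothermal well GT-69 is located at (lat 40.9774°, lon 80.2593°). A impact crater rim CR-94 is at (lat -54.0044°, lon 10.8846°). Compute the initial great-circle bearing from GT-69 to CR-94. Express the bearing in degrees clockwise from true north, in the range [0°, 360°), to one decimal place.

216.4°

Δλ = -69.3747°
y = sin Δλ · cos φ₂ = -0.550052
x = cos φ₁ sin φ₂ − sin φ₁ cos φ₂ cos Δλ = -0.746577
θ = atan2(y, x) = -143.6185° → 216.3815° (mod 360°)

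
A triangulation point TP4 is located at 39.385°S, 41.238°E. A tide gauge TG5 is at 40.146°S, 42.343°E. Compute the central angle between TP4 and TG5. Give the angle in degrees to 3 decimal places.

Δφ = -0.7610°,  Δλ = 1.1050°
a = sin²(Δφ/2) + cos φ₁ cos φ₂ sin²(Δλ/2) = 0.000099
c = 2·arcsin(√a) = 0.019904 rad = 1.1404°

1.140°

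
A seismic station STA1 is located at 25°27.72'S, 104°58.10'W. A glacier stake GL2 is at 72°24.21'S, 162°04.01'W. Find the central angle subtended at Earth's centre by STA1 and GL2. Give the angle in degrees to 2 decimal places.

56.08°

STA1: φ = -25.46200°, λ = -104.96833°
GL2: φ = -72.40350°, λ = -162.06683°
Δφ = -46.9415°,  Δλ = -57.0985°
a = sin²(Δφ/2) + cos φ₁ cos φ₂ sin²(Δλ/2) = 0.220970
c = 2·arcsin(√a) = 0.978749 rad = 56.0782°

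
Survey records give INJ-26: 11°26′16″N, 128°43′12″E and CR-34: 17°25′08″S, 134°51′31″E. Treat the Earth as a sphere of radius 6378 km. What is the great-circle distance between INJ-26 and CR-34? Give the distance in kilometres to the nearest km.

INJ-26: φ = +11.43778°, λ = +128.72000°
CR-34: φ = -17.41889°, λ = +134.85861°
Δφ = -28.8567°,  Δλ = 6.1386°
a = sin²(Δφ/2) + cos φ₁ cos φ₂ sin²(Δλ/2) = 0.064766
c = 2·arcsin(√a) = 0.514645 rad = 29.4870°
d = R·c = 6378 × 0.514645 = 3282.4 km

3282 km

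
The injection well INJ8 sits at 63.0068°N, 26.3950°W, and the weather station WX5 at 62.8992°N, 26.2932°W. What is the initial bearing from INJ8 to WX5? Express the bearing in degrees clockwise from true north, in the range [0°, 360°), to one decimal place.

156.7°

Δλ = 0.1018°
y = sin Δλ · cos φ₂ = 0.000809
x = cos φ₁ sin φ₂ − sin φ₁ cos φ₂ cos Δλ = -0.001877
θ = atan2(y, x) = 156.6768° → 156.6768° (mod 360°)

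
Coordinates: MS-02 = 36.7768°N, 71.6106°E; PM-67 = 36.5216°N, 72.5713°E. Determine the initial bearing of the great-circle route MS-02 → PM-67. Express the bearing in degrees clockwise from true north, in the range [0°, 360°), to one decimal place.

108.0°

Δλ = 0.9607°
y = sin Δλ · cos φ₂ = 0.013474
x = cos φ₁ sin φ₂ − sin φ₁ cos φ₂ cos Δλ = -0.004386
θ = atan2(y, x) = 108.0323° → 108.0323° (mod 360°)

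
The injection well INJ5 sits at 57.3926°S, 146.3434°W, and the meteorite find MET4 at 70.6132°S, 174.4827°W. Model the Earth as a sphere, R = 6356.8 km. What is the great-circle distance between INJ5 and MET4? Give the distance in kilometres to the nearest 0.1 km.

1970.2 km

Δφ = -13.2206°,  Δλ = -28.1393°
a = sin²(Δφ/2) + cos φ₁ cos φ₂ sin²(Δλ/2) = 0.023823
c = 2·arcsin(√a) = 0.309933 rad = 17.7578°
d = R·c = 6356.8 × 0.309933 = 1970.2 km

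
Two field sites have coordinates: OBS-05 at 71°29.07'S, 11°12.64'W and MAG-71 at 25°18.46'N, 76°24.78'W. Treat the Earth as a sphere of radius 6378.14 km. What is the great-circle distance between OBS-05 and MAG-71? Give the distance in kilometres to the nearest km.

11862 km

OBS-05: φ = -71.48450°, λ = -11.21067°
MAG-71: φ = +25.30767°, λ = -76.41300°
Δφ = 96.7922°,  Δλ = -65.2023°
a = sin²(Δφ/2) + cos φ₁ cos φ₂ sin²(Δλ/2) = 0.642472
c = 2·arcsin(√a) = 1.859745 rad = 106.5555°
d = R·c = 6378.14 × 1.859745 = 11861.7 km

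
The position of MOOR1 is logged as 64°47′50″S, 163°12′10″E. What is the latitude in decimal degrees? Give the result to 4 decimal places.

64.7972°S

64° + 47′/60 + 50″/3600 = 64 + 0.78333 + 0.01389 = 64.7972°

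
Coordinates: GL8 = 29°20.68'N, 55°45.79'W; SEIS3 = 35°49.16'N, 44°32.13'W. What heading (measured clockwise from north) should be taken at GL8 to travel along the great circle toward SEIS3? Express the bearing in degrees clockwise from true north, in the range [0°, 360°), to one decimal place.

52.7°

GL8: φ = +29.34467°, λ = -55.76317°
SEIS3: φ = +35.81933°, λ = -44.53550°
Δλ = 11.2277°
y = sin Δλ · cos φ₂ = 0.157882
x = cos φ₁ sin φ₂ − sin φ₁ cos φ₂ cos Δλ = 0.120369
θ = atan2(y, x) = 52.6782° → 52.6782° (mod 360°)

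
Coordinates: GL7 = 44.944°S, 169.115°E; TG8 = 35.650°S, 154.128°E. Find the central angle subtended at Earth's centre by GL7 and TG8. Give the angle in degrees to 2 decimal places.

14.69°

Δφ = 9.2940°,  Δλ = -14.9870°
a = sin²(Δφ/2) + cos φ₁ cos φ₂ sin²(Δλ/2) = 0.016346
c = 2·arcsin(√a) = 0.256402 rad = 14.6908°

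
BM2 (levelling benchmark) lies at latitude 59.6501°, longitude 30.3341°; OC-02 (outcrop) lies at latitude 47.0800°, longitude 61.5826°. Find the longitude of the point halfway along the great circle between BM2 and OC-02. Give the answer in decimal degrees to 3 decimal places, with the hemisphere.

Bx = cos φ₂ cos Δλ = 0.582184,  By = cos φ₂ sin Δλ = 0.353257
φₘ = atan2(sin φ₁ + sin φ₂, √((cos φ₁ + Bx)² + By²)) = 54.36898°
λₘ = λ₁ + atan2(By, cos φ₁ + Bx) = 48.33023°

48.330°E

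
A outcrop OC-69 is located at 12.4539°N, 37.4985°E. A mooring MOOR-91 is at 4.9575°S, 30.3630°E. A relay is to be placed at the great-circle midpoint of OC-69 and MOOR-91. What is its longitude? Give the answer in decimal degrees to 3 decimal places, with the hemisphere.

Bx = cos φ₂ cos Δλ = 0.988543,  By = cos φ₂ sin Δλ = -0.123752
φₘ = atan2(sin φ₁ + sin φ₂, √((cos φ₁ + Bx)² + By²)) = 3.75546°
λₘ = λ₁ + atan2(By, cos φ₁ + Bx) = 33.89491°

33.895°E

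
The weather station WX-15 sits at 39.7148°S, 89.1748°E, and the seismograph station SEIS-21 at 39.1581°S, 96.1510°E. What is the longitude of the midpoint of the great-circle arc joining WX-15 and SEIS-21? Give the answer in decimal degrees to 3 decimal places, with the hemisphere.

92.677°E

Bx = cos φ₂ cos Δλ = 0.769666,  By = cos φ₂ sin Δλ = 0.094179
φₘ = atan2(sin φ₁ + sin φ₂, √((cos φ₁ + Bx)² + By²)) = -39.48858°
λₘ = λ₁ + atan2(By, cos φ₁ + Bx) = 92.67685°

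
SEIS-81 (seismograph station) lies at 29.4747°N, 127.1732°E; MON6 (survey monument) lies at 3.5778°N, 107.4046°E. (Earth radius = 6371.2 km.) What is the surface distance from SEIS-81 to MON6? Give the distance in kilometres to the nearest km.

Δφ = -25.8969°,  Δλ = -19.7686°
a = sin²(Δφ/2) + cos φ₁ cos φ₂ sin²(Δλ/2) = 0.075812
c = 2·arcsin(√a) = 0.557888 rad = 31.9646°
d = R·c = 6371.2 × 0.557888 = 3554.4 km

3554 km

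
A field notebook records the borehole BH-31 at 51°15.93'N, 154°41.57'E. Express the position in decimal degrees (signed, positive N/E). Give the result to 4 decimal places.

+51.2655°, +154.6928°

lat: 51.2655° N → +51.2655°
lon: 154.6928° E → +154.6928°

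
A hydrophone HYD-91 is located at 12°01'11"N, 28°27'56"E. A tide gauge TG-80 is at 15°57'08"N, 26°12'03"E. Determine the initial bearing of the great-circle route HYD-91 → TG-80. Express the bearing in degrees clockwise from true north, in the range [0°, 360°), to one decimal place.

331.1°

HYD-91: φ = +12.01972°, λ = +28.46556°
TG-80: φ = +15.95222°, λ = +26.20083°
Δλ = -2.2647°
y = sin Δλ · cos φ₂ = -0.037995
x = cos φ₁ sin φ₂ − sin φ₁ cos φ₂ cos Δλ = 0.068738
θ = atan2(y, x) = -28.9317° → 331.0683° (mod 360°)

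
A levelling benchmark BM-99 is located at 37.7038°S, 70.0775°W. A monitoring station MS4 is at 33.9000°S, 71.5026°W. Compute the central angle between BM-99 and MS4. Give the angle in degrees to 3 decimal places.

3.975°

Δφ = 3.8038°,  Δλ = -1.4251°
a = sin²(Δφ/2) + cos φ₁ cos φ₂ sin²(Δλ/2) = 0.001203
c = 2·arcsin(√a) = 0.069383 rad = 3.9754°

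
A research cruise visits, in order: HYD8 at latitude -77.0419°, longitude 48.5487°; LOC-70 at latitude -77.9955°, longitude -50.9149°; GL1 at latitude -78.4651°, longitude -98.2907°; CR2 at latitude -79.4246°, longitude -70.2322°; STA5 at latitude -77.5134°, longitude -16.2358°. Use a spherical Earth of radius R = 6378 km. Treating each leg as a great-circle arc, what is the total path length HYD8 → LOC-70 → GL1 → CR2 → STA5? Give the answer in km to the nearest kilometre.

4939 km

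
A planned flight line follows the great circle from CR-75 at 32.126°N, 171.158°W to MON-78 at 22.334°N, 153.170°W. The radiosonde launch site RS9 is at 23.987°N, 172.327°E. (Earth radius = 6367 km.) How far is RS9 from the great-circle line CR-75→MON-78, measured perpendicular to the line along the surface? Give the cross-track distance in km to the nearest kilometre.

δ₁₃ = central angle CR-75→RS9 = 0.290827 rad  (haversine)
θ₁₃ = bearing CR-75→RS9 = 244.923°,  θ₁₂ = bearing CR-75→MON-78 = 117.077°
dₓₜ = R·arcsin(sin δ₁₃ · sin(θ₁₃ − θ₁₂)) = 6367·arcsin(0.28674·sin(127.847°)) = 1454.290 km
|dₓₜ| = 1454.290 km

1454 km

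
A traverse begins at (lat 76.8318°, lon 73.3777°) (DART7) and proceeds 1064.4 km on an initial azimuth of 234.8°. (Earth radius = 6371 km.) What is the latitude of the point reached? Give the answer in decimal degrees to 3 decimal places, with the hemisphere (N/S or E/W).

δ = d/R = 1064.4/6371 = 0.167070 rad
φ₂ = arcsin(sin φ₁ cos δ + cos φ₁ sin δ cos θ)
   = arcsin(0.97371·0.98608 + 0.22781·0.16629·-0.57643) = 69.76977°
λ₂ = λ₁ + atan2(sin θ sin δ cos φ₁, cos δ − sin φ₁ sin φ₂) = 50.23838°

69.770°N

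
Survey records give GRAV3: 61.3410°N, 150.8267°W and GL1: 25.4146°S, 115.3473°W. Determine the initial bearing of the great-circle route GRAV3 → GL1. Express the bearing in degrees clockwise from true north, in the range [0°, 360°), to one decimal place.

148.4°

Δλ = 35.4794°
y = sin Δλ · cos φ₂ = 0.524242
x = cos φ₁ sin φ₂ − sin φ₁ cos φ₂ cos Δλ = -0.851236
θ = atan2(y, x) = 148.3728° → 148.3728° (mod 360°)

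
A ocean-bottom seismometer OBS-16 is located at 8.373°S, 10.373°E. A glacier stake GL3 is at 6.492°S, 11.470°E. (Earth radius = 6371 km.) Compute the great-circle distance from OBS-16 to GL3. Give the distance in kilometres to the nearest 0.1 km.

241.6 km

Δφ = 1.8810°,  Δλ = 1.0970°
a = sin²(Δφ/2) + cos φ₁ cos φ₂ sin²(Δλ/2) = 0.000360
c = 2·arcsin(√a) = 0.037924 rad = 2.1729°
d = R·c = 6371 × 0.037924 = 241.6 km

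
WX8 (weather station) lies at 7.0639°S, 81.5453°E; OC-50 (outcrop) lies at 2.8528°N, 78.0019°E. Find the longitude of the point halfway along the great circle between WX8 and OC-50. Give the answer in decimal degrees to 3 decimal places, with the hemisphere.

79.768°E

Bx = cos φ₂ cos Δλ = 0.996851,  By = cos φ₂ sin Δλ = -0.061728
φₘ = atan2(sin φ₁ + sin φ₂, √((cos φ₁ + Bx)² + By²)) = -2.10656°
λₘ = λ₁ + atan2(By, cos φ₁ + Bx) = 79.76795°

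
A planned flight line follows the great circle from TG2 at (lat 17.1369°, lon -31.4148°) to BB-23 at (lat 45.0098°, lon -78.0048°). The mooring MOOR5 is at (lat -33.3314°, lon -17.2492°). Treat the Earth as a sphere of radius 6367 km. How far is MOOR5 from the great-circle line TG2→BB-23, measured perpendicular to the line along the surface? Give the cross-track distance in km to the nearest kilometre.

δ₁₃ = central angle TG2→MOOR5 = 0.911922 rad  (haversine)
θ₁₃ = bearing TG2→MOOR5 = 165.013°,  θ₁₂ = bearing TG2→BB-23 = 316.045°
dₓₜ = R·arcsin(sin δ₁₃ · sin(θ₁₃ − θ₁₂)) = 6367·arcsin(0.79068·sin(-151.032°)) = -2502.148 km
|dₓₜ| = 2502.148 km

2502 km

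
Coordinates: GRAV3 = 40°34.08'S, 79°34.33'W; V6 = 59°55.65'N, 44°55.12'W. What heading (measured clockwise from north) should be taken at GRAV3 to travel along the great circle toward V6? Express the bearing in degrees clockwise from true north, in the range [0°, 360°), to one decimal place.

17.1°

GRAV3: φ = -40.56800°, λ = -79.57217°
V6: φ = +59.92750°, λ = -44.91867°
Δλ = 34.6535°
y = sin Δλ · cos φ₂ = 0.284929
x = cos φ₁ sin φ₂ − sin φ₁ cos φ₂ cos Δλ = 0.925459
θ = atan2(y, x) = 17.1125° → 17.1125° (mod 360°)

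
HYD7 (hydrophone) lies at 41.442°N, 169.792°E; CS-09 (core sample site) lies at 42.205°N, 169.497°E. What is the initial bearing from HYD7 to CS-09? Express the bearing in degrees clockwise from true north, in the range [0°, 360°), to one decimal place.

Δλ = -0.2950°
y = sin Δλ · cos φ₂ = -0.003814
x = cos φ₁ sin φ₂ − sin φ₁ cos φ₂ cos Δλ = 0.013323
θ = atan2(y, x) = -15.9745° → 344.0255° (mod 360°)

344.0°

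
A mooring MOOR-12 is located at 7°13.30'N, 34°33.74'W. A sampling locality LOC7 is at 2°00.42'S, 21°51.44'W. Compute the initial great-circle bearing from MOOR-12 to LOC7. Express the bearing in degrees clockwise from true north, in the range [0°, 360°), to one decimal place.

125.6°

MOOR-12: φ = +7.22167°, λ = -34.56233°
LOC7: φ = -2.00700°, λ = -21.85733°
Δλ = 12.7050°
y = sin Δλ · cos φ₂ = 0.219796
x = cos φ₁ sin φ₂ − sin φ₁ cos φ₂ cos Δλ = -0.157299
θ = atan2(y, x) = 125.5897° → 125.5897° (mod 360°)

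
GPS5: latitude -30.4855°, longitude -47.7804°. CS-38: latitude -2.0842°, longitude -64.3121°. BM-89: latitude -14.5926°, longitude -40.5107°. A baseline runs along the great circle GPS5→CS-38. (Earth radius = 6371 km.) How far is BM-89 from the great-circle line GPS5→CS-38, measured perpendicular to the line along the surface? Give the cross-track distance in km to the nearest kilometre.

1590 km

δ₁₃ = central angle GPS5→BM-89 = 0.300895 rad  (haversine)
θ₁₃ = bearing GPS5→BM-89 = 24.405°,  θ₁₂ = bearing GPS5→CS-38 = 327.978°
dₓₜ = R·arcsin(sin δ₁₃ · sin(θ₁₃ − θ₁₂)) = 6371·arcsin(0.29638·sin(-303.573°)) = 1589.658 km
|dₓₜ| = 1589.658 km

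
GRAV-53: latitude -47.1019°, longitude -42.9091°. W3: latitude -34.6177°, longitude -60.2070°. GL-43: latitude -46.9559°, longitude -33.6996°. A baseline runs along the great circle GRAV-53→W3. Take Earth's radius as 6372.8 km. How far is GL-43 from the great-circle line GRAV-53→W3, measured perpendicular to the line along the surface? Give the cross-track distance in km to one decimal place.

δ₁₃ = central angle GRAV-53→GL-43 = 0.109529 rad  (haversine)
θ₁₃ = bearing GRAV-53→GL-43 = 92.043°,  θ₁₂ = bearing GRAV-53→W3 = 307.668°
dₓₜ = R·arcsin(sin δ₁₃ · sin(θ₁₃ − θ₁₂)) = 6372.8·arcsin(0.10931·sin(-215.624°)) = 406.028 km
|dₓₜ| = 406.028 km

406.0 km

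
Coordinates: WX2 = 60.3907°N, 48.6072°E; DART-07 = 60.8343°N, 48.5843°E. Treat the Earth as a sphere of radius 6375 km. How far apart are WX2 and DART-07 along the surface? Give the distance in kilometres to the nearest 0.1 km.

49.4 km

Δφ = 0.4436°,  Δλ = -0.0229°
a = sin²(Δφ/2) + cos φ₁ cos φ₂ sin²(Δλ/2) = 0.000015
c = 2·arcsin(√a) = 0.007745 rad = 0.4437°
d = R·c = 6375 × 0.007745 = 49.4 km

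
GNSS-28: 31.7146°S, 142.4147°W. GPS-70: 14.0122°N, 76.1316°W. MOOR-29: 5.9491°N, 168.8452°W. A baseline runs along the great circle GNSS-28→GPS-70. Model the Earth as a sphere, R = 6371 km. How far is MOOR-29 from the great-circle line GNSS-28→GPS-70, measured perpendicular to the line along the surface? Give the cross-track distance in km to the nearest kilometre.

4859 km

δ₁₃ = central angle GNSS-28→MOOR-29 = 0.790947 rad  (haversine)
θ₁₃ = bearing GNSS-28→MOOR-29 = 321.490°,  θ₁₂ = bearing GNSS-28→GPS-70 = 65.164°
dₓₜ = R·arcsin(sin δ₁₃ · sin(θ₁₃ − θ₁₂)) = 6371·arcsin(0.71102·sin(256.326°)) = -4859.073 km
|dₓₜ| = 4859.073 km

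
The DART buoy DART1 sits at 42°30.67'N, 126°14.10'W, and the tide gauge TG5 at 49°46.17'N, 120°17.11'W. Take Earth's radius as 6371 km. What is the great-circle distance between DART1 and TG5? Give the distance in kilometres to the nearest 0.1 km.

DART1: φ = +42.51117°, λ = -126.23500°
TG5: φ = +49.76950°, λ = -120.28517°
Δφ = 7.2583°,  Δλ = 5.9498°
a = sin²(Δφ/2) + cos φ₁ cos φ₂ sin²(Δλ/2) = 0.005289
c = 2·arcsin(√a) = 0.145580 rad = 8.3411°
d = R·c = 6371 × 0.145580 = 927.5 km

927.5 km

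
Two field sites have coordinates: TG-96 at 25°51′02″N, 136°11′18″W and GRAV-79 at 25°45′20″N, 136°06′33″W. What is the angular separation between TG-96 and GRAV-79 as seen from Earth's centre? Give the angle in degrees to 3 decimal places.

0.119°

TG-96: φ = +25.85056°, λ = -136.18833°
GRAV-79: φ = +25.75556°, λ = -136.10917°
Δφ = -0.0950°,  Δλ = 0.0792°
a = sin²(Δφ/2) + cos φ₁ cos φ₂ sin²(Δλ/2) = 0.000001
c = 2·arcsin(√a) = 0.002073 rad = 0.1188°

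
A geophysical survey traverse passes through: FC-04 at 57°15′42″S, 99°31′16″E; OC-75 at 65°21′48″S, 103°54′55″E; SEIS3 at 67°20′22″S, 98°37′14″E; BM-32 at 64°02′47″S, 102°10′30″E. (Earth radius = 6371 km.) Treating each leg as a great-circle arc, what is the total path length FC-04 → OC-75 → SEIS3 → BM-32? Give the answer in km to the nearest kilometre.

FC-04: φ = -57.26167°, λ = +99.52111°
OC-75: φ = -65.36333°, λ = +103.91528°
SEIS3: φ = -67.33944°, λ = +98.62056°
BM-32: φ = -64.04639°, λ = +102.17500°
FC-04→OC-75: c = 0.146028 rad, d = 930.34 km
OC-75→SEIS3: c = 0.050601 rad, d = 322.38 km
SEIS3→BM-32: c = 0.062868 rad, d = 400.53 km
Total = 930.34 + 322.38 + 400.53 = 1653.26 km

1653 km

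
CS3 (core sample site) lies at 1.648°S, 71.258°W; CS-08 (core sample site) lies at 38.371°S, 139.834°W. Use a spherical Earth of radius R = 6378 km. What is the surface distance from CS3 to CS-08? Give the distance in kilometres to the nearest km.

8048 km

Δφ = -36.7230°,  Δλ = -68.5760°
a = sin²(Δφ/2) + cos φ₁ cos φ₂ sin²(Δλ/2) = 0.347947
c = 2·arcsin(√a) = 1.261797 rad = 72.2956°
d = R·c = 6378 × 1.261797 = 8047.7 km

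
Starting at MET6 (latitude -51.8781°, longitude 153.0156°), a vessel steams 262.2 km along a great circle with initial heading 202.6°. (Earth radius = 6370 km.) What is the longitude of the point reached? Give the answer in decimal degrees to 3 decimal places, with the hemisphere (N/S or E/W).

151.472°E

δ = d/R = 262.2/6370 = 0.041162 rad
φ₂ = arcsin(sin φ₁ cos δ + cos φ₁ sin δ cos θ)
   = arcsin(-0.78670·0.99915 + 0.61734·0.04115·-0.92321) = -54.04569°
λ₂ = λ₁ + atan2(sin θ sin δ cos φ₁, cos δ − sin φ₁ sin φ₂) = 151.47223°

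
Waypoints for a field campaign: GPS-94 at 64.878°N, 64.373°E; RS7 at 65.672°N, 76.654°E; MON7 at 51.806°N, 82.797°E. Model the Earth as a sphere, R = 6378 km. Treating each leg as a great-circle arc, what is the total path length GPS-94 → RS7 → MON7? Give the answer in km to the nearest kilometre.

2160 km

GPS-94→RS7: c = 0.090566 rad, d = 577.63 km
RS7→MON7: c = 0.248037 rad, d = 1581.98 km
Total = 577.63 + 1581.98 = 2159.61 km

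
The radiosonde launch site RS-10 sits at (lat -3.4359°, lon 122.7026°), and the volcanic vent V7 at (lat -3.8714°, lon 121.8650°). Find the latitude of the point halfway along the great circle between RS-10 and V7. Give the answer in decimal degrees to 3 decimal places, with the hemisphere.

3.654°S

Bx = cos φ₂ cos Δλ = 0.997611,  By = cos φ₂ sin Δλ = -0.014585
φₘ = atan2(sin φ₁ + sin φ₂, √((cos φ₁ + Bx)² + By²)) = -3.65375°
λₘ = λ₁ + atan2(By, cos φ₁ + Bx) = 122.28390°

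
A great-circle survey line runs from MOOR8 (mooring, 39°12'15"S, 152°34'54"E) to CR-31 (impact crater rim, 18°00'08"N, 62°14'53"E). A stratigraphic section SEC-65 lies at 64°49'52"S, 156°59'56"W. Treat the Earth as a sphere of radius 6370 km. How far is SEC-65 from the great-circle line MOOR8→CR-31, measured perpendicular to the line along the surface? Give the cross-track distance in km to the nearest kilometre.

2870 km

MOOR8: φ = -39.20417°, λ = +152.58167°
CR-31: φ = +18.00222°, λ = +62.24806°
SEC-65: φ = -64.83111°, λ = -156.99889°
δ₁₃ = central angle MOOR8→SEC-65 = 0.672841 rad  (haversine)
θ₁₃ = bearing MOOR8→SEC-65 = 148.267°,  θ₁₂ = bearing MOOR8→CR-31 = 283.936°
dₓₜ = R·arcsin(sin δ₁₃ · sin(θ₁₃ − θ₁₂)) = 6370·arcsin(0.62321·sin(-135.668°)) = -2870.319 km
|dₓₜ| = 2870.319 km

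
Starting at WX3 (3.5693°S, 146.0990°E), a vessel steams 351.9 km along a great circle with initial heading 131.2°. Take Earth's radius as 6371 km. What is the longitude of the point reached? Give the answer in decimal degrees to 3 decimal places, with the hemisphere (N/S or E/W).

148.491°E

δ = d/R = 351.9/6371 = 0.055235 rad
φ₂ = arcsin(sin φ₁ cos δ + cos φ₁ sin δ cos θ)
   = arcsin(-0.06226·0.99847 + 0.99806·0.05521·-0.65869) = -5.65017°
λ₂ = λ₁ + atan2(sin θ sin δ cos φ₁, cos δ − sin φ₁ sin φ₂) = 148.49128°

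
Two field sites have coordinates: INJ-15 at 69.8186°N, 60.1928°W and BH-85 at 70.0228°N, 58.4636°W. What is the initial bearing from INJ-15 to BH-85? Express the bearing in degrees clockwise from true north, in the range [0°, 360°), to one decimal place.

70.2°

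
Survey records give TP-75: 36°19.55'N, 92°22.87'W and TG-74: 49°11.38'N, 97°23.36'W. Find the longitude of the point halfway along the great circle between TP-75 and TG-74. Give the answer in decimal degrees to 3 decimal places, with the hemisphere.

94.624°W

TP-75: φ = +36.32583°, λ = -92.38117°
TG-74: φ = +49.18967°, λ = -97.38933°
Bx = cos φ₂ cos Δλ = 0.651062,  By = cos φ₂ sin Δλ = -0.057054
φₘ = atan2(sin φ₁ + sin φ₂, √((cos φ₁ + Bx)² + By²)) = 42.78474°
λₘ = λ₁ + atan2(By, cos φ₁ + Bx) = -94.62407°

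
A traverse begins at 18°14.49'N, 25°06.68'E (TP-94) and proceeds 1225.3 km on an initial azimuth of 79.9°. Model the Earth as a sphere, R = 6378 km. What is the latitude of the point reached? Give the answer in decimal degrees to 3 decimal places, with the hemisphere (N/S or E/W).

19.820°N

TP-94: φ = +18.24150°, λ = +25.11133°
δ = d/R = 1225.3/6378 = 0.192114 rad
φ₂ = arcsin(sin φ₁ cos δ + cos φ₁ sin δ cos θ)
   = arcsin(0.31302·0.98160 + 0.94975·0.19093·0.17537) = 19.81992°
λ₂ = λ₁ + atan2(sin θ sin δ cos φ₁, cos δ − sin φ₁ sin φ₂) = 36.63726°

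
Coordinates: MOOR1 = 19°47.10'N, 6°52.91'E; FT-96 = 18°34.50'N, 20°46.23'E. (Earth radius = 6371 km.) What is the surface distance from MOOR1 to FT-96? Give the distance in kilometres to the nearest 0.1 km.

1464.4 km

MOOR1: φ = +19.78500°, λ = +6.88183°
FT-96: φ = +18.57500°, λ = +20.77050°
Δφ = -1.2100°,  Δλ = 13.8887°
a = sin²(Δφ/2) + cos φ₁ cos φ₂ sin²(Δλ/2) = 0.013150
c = 2·arcsin(√a) = 0.229853 rad = 13.1696°
d = R·c = 6371 × 0.229853 = 1464.4 km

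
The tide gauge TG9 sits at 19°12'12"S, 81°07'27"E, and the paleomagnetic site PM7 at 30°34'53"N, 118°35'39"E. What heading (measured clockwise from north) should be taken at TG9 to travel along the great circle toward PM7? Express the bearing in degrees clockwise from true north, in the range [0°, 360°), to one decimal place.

TG9: φ = -19.20333°, λ = +81.12417°
PM7: φ = +30.58139°, λ = +118.59417°
Δλ = 37.4700°
y = sin Δλ · cos φ₂ = 0.523729
x = cos φ₁ sin φ₂ − sin φ₁ cos φ₂ cos Δλ = 0.705198
θ = atan2(y, x) = 36.6002° → 36.6002° (mod 360°)

36.6°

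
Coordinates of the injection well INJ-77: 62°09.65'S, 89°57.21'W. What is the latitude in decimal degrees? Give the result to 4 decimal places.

62.1608°S

62° + 9.65′/60 = 62 + 0.16083 = 62.1608°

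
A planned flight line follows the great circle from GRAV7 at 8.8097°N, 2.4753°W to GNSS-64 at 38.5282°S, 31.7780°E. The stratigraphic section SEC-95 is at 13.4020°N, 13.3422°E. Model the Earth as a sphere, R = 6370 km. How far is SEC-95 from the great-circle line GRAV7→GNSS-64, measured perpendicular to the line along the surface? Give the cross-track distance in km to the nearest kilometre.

δ₁₃ = central angle GRAV7→SEC-95 = 0.282397 rad  (haversine)
θ₁₃ = bearing GRAV7→SEC-95 = 72.087°,  θ₁₂ = bearing GRAV7→GNSS-64 = 148.359°
dₓₜ = R·arcsin(sin δ₁₃ · sin(θ₁₃ − θ₁₂)) = 6370·arcsin(0.27866·sin(-76.272°)) = -1746.132 km
|dₓₜ| = 1746.132 km

1746 km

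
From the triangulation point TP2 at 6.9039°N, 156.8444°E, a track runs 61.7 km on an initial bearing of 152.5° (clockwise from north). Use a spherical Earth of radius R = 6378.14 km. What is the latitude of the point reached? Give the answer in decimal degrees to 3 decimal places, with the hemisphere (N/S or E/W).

δ = d/R = 61.7/6378.14 = 0.009674 rad
φ₂ = arcsin(sin φ₁ cos δ + cos φ₁ sin δ cos θ)
   = arcsin(0.12020·0.99995 + 0.99275·0.00967·-0.88701) = 6.41220°
λ₂ = λ₁ + atan2(sin θ sin δ cos φ₁, cos δ − sin φ₁ sin φ₂) = 157.10194°

6.412°N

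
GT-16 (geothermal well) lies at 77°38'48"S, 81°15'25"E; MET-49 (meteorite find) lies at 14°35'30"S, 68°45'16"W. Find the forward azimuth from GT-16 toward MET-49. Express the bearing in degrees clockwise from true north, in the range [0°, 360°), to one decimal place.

GT-16: φ = -77.64667°, λ = +81.25694°
MET-49: φ = -14.59167°, λ = -68.75444°
Δλ = -150.0114°
y = sin Δλ · cos φ₂ = -0.483706
x = cos φ₁ sin φ₂ − sin φ₁ cos φ₂ cos Δλ = -0.872679
θ = atan2(y, x) = -151.0014° → 208.9986° (mod 360°)

209.0°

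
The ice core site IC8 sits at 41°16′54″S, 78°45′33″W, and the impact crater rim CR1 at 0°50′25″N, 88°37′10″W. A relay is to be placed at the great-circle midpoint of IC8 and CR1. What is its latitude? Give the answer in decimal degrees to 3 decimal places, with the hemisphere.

IC8: φ = -41.28167°, λ = -78.75917°
CR1: φ = +0.84028°, λ = -88.61944°
Bx = cos φ₂ cos Δλ = 0.985122,  By = cos φ₂ sin Δλ = -0.171228
φₘ = atan2(sin φ₁ + sin φ₂, √((cos φ₁ + Bx)² + By²)) = -20.28828°
λₘ = λ₁ + atan2(By, cos φ₁ + Bx) = -84.39030°

20.288°S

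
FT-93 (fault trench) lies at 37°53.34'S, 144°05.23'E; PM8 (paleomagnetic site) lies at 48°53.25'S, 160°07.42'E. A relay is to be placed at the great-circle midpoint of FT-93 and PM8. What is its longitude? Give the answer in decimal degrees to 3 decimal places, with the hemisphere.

151.371°E

FT-93: φ = -37.88900°, λ = +144.08717°
PM8: φ = -48.88750°, λ = +160.12367°
Bx = cos φ₂ cos Δλ = 0.631952,  By = cos φ₂ sin Δλ = 0.181645
φₘ = atan2(sin φ₁ + sin φ₂, √((cos φ₁ + Bx)² + By²)) = -43.66698°
λₘ = λ₁ + atan2(By, cos φ₁ + Bx) = 151.37095°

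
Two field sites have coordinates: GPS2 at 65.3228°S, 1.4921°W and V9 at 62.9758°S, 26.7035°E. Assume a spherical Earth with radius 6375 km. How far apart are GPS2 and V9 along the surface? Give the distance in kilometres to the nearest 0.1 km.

1380.3 km

Δφ = 2.3470°,  Δλ = 28.1956°
a = sin²(Δφ/2) + cos φ₁ cos φ₂ sin²(Δλ/2) = 0.011674
c = 2·arcsin(√a) = 0.216519 rad = 12.4056°
d = R·c = 6375 × 0.216519 = 1380.3 km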